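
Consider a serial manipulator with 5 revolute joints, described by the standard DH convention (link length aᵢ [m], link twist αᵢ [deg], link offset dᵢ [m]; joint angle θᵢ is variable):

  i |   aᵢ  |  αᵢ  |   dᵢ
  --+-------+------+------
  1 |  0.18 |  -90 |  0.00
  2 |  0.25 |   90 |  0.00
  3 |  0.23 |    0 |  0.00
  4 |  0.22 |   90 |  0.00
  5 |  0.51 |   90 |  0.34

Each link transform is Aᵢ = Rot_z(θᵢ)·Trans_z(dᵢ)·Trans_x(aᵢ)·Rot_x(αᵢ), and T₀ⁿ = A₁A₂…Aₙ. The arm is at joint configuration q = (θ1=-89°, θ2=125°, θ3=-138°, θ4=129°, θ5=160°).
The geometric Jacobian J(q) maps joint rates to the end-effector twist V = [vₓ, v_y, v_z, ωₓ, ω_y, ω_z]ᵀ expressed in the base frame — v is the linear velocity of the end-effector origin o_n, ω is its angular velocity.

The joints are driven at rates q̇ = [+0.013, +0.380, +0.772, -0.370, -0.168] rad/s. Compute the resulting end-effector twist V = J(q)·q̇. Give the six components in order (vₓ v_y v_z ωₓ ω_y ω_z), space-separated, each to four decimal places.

-0.2557 0.0430 -0.3689 0.5513 -0.3046 -0.2391

o_n = [-0.4412, -0.4627, 0.0885]
J₁: ẑ×o_n = [0.4627, -0.4412, 0.0000], ω = ẑ
J2: z=[0.9998, 0.0175, 0.0000] o=[0.0031, -0.1800, 0.0000] → [0.0015, -0.0885, -0.2749, 0.9998, 0.0175, 0.0000]
J3: z=[0.0143, -0.8190, -0.5736] o=[0.0006, -0.0366, -0.2048] → [-0.4846, 0.2492, -0.3679, 0.0143, -0.8190, -0.5736]
J4: z=[0.0143, -0.8190, -0.5736] o=[-0.1515, -0.1373, -0.0648] → [-0.3121, 0.1639, -0.2419, 0.0143, -0.8190, -0.5736]
J5: z=[-0.9860, -0.1070, 0.1281] o=[-0.1881, -0.0133, -0.2428] → [0.0222, 0.2942, 0.4160, -0.9860, -0.1070, 0.1281]
V = J·q̇ = [-0.2557, 0.0430, -0.3689, 0.5513, -0.3046, -0.2391]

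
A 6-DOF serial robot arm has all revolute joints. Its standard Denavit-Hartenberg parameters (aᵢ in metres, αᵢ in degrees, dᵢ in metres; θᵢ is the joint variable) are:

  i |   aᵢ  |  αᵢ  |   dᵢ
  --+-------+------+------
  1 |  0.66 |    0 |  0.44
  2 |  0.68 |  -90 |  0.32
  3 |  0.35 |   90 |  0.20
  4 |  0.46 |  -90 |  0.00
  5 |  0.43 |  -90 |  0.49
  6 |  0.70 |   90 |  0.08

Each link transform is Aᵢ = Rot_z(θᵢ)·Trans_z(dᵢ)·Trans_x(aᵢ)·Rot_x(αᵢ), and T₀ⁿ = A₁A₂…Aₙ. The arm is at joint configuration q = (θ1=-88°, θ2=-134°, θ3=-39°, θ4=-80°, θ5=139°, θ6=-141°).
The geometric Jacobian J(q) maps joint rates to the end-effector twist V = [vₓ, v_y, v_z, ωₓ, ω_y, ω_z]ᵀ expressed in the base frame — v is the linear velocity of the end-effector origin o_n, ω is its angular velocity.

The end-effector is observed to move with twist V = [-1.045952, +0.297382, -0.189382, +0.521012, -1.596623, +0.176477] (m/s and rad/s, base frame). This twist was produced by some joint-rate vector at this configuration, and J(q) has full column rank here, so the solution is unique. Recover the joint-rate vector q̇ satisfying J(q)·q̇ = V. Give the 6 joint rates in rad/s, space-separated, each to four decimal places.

0.0060 -0.4610 0.4370 0.8060 -0.6530 0.7960

o_n = [-1.1167, 0.5341, 1.7159]
J₁: ẑ×o_n = [-0.5341, -1.1167, 0.0000], ω = ẑ
J2: z=[0.0000, 0.0000, 1.0000] o=[0.0230, -0.6596, 0.4400] → [-1.1937, -1.1397, 0.0000, 0.0000, 0.0000, 1.0000]
J3: z=[-0.6691, -0.7431, 0.0000] o=[-0.4823, -0.2046, 0.7600] → [-0.7104, 0.6397, -0.9657, -0.6691, -0.7431, 0.0000]
J4: z=[0.4677, -0.4211, 0.7771] o=[-0.8183, -0.1712, 0.9803] → [-0.8579, -0.5760, 0.2042, 0.4677, -0.4211, 0.7771]
J5: z=[-0.6850, 0.3831, 0.6198] o=[-0.5613, 0.2070, 1.0305] → [0.0598, 0.1253, -0.0113, -0.6850, 0.3831, 0.6198]
J6: z=[-0.0136, -0.8572, 0.5148] o=[-1.2101, 0.2467, 1.0795] → [-0.6935, 0.0568, 0.0762, -0.0136, -0.8572, 0.5148]
q̇ = J⁺·V = [0.0060, -0.4610, 0.4370, 0.8060, -0.6530, 0.7960]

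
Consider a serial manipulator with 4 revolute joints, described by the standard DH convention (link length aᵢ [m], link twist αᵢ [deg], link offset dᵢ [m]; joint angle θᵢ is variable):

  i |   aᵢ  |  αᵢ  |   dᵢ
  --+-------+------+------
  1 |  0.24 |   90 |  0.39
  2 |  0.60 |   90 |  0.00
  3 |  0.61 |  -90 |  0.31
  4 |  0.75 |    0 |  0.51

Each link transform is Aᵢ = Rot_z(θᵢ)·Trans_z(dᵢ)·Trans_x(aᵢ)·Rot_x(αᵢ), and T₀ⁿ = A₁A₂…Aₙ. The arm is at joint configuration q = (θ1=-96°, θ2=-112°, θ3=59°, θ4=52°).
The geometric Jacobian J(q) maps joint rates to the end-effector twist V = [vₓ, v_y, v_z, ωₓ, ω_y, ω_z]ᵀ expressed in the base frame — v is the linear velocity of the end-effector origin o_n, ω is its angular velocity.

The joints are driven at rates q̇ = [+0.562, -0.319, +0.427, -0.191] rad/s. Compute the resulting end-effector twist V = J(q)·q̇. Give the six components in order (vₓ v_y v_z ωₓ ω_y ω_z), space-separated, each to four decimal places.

o_n = [-1.1992, -0.1080, -0.3781]
J₁: ẑ×o_n = [0.1080, -1.1992, 0.0000], ω = ẑ
J2: z=[-0.9945, 0.1045, 0.0000] o=[-0.0251, -0.2387, 0.3900] → [-0.0803, -0.7638, -0.0072, -0.9945, 0.1045, 0.0000]
J3: z=[0.0969, 0.9221, 0.3746] o=[-0.0016, -0.0152, -0.1663] → [-0.1605, -0.4281, 1.0953, 0.0969, 0.9221, 0.3746]
J4: z=[-0.5458, -0.2655, 0.7948] o=[-0.4793, 0.4424, -0.3415] → [0.4471, -0.5921, 0.1093, -0.5458, -0.2655, 0.7948]
V = J·q̇ = [-0.0676, -0.5000, 0.4491, 0.4629, 0.4111, 0.5702]

-0.0676 -0.5000 0.4491 0.4629 0.4111 0.5702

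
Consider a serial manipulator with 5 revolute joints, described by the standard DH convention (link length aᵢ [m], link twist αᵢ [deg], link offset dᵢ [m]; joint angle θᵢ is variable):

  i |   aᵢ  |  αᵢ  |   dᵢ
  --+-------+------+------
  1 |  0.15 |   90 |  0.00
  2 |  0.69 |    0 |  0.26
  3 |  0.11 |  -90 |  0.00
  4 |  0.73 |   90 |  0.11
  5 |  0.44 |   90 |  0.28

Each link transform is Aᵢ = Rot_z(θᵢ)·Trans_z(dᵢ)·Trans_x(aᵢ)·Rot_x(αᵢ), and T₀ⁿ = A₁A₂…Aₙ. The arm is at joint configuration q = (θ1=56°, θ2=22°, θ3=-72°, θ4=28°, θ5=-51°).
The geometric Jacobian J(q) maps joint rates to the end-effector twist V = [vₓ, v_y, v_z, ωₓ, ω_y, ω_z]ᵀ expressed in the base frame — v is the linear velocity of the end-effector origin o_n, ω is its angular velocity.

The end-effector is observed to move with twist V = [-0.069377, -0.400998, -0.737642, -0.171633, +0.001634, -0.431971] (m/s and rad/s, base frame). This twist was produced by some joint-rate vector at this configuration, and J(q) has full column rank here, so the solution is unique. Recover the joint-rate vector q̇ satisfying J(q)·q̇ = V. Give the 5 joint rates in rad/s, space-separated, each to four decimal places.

0.1040 -0.2910 -0.5100 -0.4170 0.7450

o_n = [0.7772, 1.0906, -0.7566]
J₁: ẑ×o_n = [-1.0906, 0.7772, 0.0000], ω = ẑ
J2: z=[0.8290, -0.5592, 0.0000] o=[0.0839, 0.1244, 0.0000] → [0.4231, 0.6273, 1.1887, 0.8290, -0.5592, 0.0000]
J3: z=[0.8290, -0.5592, 0.0000] o=[0.6572, 0.5093, 0.2585] → [0.5676, 0.8416, 0.5490, 0.8290, -0.5592, 0.0000]
J4: z=[0.4284, 0.6351, 0.6428] o=[0.6967, 0.5680, 0.1742] → [-0.9271, 0.4505, 0.1727, 0.4284, 0.6351, 0.6428]
J5: z=[0.9007, -0.2436, -0.3596] o=[0.6914, 1.1729, -0.2488] → [0.0940, 0.4265, -0.0533, 0.9007, -0.2436, -0.3596]
q̇ = J⁺·V = [0.1040, -0.2910, -0.5100, -0.4170, 0.7450]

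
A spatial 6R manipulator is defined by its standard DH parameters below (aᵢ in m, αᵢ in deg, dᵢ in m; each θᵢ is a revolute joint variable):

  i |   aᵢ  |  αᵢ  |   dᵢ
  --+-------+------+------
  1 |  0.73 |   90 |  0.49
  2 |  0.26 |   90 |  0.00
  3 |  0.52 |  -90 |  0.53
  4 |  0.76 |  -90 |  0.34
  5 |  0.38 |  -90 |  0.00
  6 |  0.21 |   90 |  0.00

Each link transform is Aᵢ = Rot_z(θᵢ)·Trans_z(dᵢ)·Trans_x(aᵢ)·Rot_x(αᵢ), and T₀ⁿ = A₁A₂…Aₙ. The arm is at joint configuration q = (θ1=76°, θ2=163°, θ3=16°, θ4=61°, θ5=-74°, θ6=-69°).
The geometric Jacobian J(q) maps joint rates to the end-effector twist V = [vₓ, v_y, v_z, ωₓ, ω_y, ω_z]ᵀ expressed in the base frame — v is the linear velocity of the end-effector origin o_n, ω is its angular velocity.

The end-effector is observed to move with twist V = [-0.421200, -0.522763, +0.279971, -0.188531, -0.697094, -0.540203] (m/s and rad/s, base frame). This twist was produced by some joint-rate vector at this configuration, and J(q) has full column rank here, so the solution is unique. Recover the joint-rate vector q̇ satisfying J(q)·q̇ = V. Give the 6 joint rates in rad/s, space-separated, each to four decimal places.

o_n = [0.9024, -0.3568, 0.3973]
J₁: ẑ×o_n = [0.3568, 0.9024, -0.0000], ω = ẑ
J2: z=[0.9703, -0.2419, 0.0000] o=[0.1766, 0.7083, 0.4900] → [0.0224, 0.0900, -0.8579, 0.9703, -0.2419, 0.0000]
J3: z=[0.0707, 0.2837, 0.9563] o=[0.1165, 0.4671, 0.5660] → [0.7400, 0.7635, -0.2812, 0.0707, 0.2837, 0.9563]
J4: z=[0.9965, 0.0232, -0.0806] o=[0.1774, 0.1189, 1.2190] → [-0.0574, 0.7604, -0.4909, 0.9965, 0.0232, -0.0806]
J5: z=[-0.0737, 0.7009, -0.7094] o=[0.4858, -0.4150, 0.6595] → [-0.1426, -0.3149, -0.2963, -0.0737, 0.7009, -0.7094]
J6: z=[-0.3131, -0.6917, -0.6508] o=[0.8456, -0.4812, 0.5567] → [0.1912, -0.0869, 0.0004, -0.3131, -0.6917, -0.6508]
q̇ = J⁺·V = [0.2390, 0.1810, -0.8410, -0.2320, -0.2860, 0.3020]

0.2390 0.1810 -0.8410 -0.2320 -0.2860 0.3020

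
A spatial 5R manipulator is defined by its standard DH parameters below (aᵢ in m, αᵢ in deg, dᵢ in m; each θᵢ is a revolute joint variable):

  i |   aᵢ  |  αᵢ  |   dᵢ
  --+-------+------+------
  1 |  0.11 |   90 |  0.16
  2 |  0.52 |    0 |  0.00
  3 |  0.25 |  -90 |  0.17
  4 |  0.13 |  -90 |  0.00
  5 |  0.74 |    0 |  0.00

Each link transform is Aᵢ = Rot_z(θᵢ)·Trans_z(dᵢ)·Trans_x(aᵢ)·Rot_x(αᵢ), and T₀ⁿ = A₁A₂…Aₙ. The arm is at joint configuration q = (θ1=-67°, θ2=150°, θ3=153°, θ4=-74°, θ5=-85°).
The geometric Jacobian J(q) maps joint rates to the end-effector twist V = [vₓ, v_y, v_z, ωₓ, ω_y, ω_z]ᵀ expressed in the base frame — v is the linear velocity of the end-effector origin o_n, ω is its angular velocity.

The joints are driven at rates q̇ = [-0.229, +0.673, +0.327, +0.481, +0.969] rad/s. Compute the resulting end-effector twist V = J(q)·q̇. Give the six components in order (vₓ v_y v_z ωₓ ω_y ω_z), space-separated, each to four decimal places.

o_n = [-0.1554, -0.5475, 0.5669]
J₁: ẑ×o_n = [0.5475, -0.1554, 0.0000], ω = ẑ
J2: z=[-0.9205, -0.3907, 0.0000] o=[0.0430, -0.1013, 0.1600] → [-0.1590, 0.3745, 0.3333, -0.9205, -0.3907, 0.0000]
J3: z=[-0.9205, -0.3907, 0.0000] o=[-0.1330, 0.3133, 0.4200] → [-0.0574, 0.1352, 0.7836, -0.9205, -0.3907, 0.0000]
J4: z=[0.3277, -0.7720, 0.5446] o=[-0.2363, 0.1215, 0.2103] → [0.0891, -0.0728, -0.1568, 0.3277, -0.7720, 0.5446]
J5: z=[0.4583, -0.3742, -0.8062] o=[-0.3437, 0.0547, 0.1803] → [-0.6302, -0.3290, -0.2055, 0.4583, -0.3742, -0.8062]
V = J·q̇ = [-0.8189, -0.0219, 0.2059, -0.3188, -1.1247, -0.7482]

-0.8189 -0.0219 0.2059 -0.3188 -1.1247 -0.7482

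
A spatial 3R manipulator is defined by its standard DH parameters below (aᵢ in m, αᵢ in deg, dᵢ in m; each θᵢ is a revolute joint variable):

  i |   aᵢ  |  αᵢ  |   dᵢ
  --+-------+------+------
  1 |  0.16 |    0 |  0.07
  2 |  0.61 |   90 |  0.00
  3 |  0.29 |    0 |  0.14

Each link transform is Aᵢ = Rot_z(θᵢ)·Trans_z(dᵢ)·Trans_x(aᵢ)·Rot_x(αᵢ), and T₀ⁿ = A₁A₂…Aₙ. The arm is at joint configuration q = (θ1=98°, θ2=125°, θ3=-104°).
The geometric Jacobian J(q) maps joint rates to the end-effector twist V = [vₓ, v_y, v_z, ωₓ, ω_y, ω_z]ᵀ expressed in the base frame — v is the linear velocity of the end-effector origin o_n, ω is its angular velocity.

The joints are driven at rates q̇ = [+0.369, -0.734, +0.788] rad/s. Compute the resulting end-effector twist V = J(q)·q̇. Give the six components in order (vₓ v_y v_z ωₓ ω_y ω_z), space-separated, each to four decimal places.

-0.3176 0.0195 -0.0553 -0.5374 0.5763 -0.3650

o_n = [-0.5126, -0.1073, -0.2114]
J₁: ẑ×o_n = [0.1073, -0.5126, 0.0000], ω = ẑ
J2: z=[0.0000, 0.0000, 1.0000] o=[-0.0223, 0.1584, 0.0700] → [0.2658, -0.4903, 0.0000, 0.0000, 0.0000, 1.0000]
J3: z=[-0.6820, 0.7314, 0.0000] o=[-0.4684, -0.2576, 0.0700] → [-0.2058, -0.1919, -0.0702, -0.6820, 0.7314, 0.0000]
V = J·q̇ = [-0.3176, 0.0195, -0.0553, -0.5374, 0.5763, -0.3650]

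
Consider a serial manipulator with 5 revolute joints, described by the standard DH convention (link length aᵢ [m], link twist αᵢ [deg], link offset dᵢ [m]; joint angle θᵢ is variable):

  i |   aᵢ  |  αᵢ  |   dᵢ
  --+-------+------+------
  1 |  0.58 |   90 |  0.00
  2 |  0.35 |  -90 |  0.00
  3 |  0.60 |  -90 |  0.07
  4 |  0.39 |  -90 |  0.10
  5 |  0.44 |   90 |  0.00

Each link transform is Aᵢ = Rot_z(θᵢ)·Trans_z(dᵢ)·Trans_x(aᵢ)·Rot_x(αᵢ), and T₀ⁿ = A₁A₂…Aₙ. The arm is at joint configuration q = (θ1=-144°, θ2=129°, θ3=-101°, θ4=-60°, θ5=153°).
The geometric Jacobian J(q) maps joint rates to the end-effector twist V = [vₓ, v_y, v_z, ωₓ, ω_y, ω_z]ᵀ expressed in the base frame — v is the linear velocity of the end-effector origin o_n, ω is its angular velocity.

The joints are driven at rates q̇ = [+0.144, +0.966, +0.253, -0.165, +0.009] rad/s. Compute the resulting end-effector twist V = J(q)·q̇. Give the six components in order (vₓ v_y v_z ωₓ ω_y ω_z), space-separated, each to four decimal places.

0.0635 0.0343 -0.0193 -0.4808 0.8153 -0.1394

o_n = [-0.6906, 0.2015, 0.0641]
J₁: ẑ×o_n = [-0.2015, -0.6906, 0.0000], ω = ẑ
J2: z=[-0.5878, 0.8090, 0.0000] o=[-0.4692, -0.3409, 0.0000] → [0.0519, 0.0377, -0.1397, -0.5878, 0.8090, 0.0000]
J3: z=[0.6287, 0.4568, -0.6293] o=[-0.2910, -0.2114, 0.2720] → [0.1649, 0.3821, 0.4421, 0.6287, 0.4568, -0.6293]
J4: z=[0.3876, 0.5175, 0.7629] o=[-0.6515, 0.2547, 0.1390] → [0.0018, -0.0008, -0.0004, 0.3876, 0.5175, 0.7629]
J5: z=[-0.8982, 0.3982, 0.1862] o=[-0.5318, 0.6018, -0.0262] → [0.1105, 0.0516, 0.4228, -0.8982, 0.3982, 0.1862]
V = J·q̇ = [0.0635, 0.0343, -0.0193, -0.4808, 0.8153, -0.1394]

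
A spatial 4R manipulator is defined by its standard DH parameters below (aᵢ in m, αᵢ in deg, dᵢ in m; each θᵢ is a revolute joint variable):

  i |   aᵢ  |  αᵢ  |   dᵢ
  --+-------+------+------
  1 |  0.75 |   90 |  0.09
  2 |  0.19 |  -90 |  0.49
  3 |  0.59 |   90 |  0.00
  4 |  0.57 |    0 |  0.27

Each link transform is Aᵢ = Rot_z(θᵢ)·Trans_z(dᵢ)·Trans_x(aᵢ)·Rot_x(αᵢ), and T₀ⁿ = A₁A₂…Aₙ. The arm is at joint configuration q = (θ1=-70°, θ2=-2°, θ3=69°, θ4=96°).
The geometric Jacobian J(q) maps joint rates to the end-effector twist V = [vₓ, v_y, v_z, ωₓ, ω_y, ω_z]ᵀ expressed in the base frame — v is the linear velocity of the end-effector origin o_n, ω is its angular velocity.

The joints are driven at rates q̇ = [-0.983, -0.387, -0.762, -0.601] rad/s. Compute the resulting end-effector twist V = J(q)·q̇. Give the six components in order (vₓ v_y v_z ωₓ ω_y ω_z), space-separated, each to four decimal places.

-1.1251 -0.9920 -0.2312 0.3652 0.7579 -1.7250

o_n = [0.3933, -1.3483, 0.6345]
J₁: ẑ×o_n = [1.3483, 0.3933, -0.0000], ω = ẑ
J2: z=[-0.9397, -0.3420, 0.0000] o=[0.2565, -0.7048, 0.0900] → [-0.1862, 0.5116, 0.6516, -0.9397, -0.3420, 0.0000]
J3: z=[0.0119, -0.0328, 0.9994] o=[-0.1390, -1.0508, 0.0834] → [0.2793, 0.5254, 0.0139, 0.0119, -0.0328, 0.9994]
J4: z=[-0.0176, -0.9993, -0.0326] o=[0.4509, -1.0610, 0.0760] → [-0.5675, 0.0117, -0.0525, -0.0176, -0.9993, -0.0326]
V = J·q̇ = [-1.1251, -0.9920, -0.2312, 0.3652, 0.7579, -1.7250]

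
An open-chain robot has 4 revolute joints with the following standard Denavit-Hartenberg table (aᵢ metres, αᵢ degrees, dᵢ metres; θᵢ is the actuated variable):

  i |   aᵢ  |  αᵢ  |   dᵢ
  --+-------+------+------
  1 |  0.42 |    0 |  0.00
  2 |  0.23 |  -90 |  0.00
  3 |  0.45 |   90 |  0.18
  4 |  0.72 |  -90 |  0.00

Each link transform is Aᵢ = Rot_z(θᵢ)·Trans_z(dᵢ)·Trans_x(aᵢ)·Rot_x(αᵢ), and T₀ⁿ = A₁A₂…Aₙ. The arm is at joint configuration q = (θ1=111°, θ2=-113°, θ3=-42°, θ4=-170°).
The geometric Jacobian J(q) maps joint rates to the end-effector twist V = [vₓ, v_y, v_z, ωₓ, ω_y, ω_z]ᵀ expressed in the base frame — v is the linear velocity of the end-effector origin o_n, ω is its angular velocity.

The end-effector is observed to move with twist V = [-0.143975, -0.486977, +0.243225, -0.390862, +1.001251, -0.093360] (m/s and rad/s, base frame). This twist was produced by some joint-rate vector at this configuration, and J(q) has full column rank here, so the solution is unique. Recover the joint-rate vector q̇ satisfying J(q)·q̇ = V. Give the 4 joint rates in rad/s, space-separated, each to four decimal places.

o_n = [-0.1111, 0.4457, -0.1733]
J₁: ẑ×o_n = [-0.4457, -0.1111, 0.0000], ω = ẑ
J2: z=[0.0000, 0.0000, 1.0000] o=[-0.1505, 0.3921, 0.0000] → [-0.0536, 0.0394, 0.0000, 0.0000, 0.0000, 1.0000]
J3: z=[0.0349, 0.9994, 0.0000] o=[0.0793, 0.3841, 0.0000] → [-0.1732, 0.0060, 0.1925, 0.0349, 0.9994, 0.0000]
J4: z=[-0.6687, 0.0234, 0.7431] o=[0.4198, 0.5523, 0.3011] → [0.0681, -0.7119, 0.0837, -0.6687, 0.0234, 0.7431]
q̇ = J⁺·V = [0.1190, -0.6850, 0.9870, 0.6360]

0.1190 -0.6850 0.9870 0.6360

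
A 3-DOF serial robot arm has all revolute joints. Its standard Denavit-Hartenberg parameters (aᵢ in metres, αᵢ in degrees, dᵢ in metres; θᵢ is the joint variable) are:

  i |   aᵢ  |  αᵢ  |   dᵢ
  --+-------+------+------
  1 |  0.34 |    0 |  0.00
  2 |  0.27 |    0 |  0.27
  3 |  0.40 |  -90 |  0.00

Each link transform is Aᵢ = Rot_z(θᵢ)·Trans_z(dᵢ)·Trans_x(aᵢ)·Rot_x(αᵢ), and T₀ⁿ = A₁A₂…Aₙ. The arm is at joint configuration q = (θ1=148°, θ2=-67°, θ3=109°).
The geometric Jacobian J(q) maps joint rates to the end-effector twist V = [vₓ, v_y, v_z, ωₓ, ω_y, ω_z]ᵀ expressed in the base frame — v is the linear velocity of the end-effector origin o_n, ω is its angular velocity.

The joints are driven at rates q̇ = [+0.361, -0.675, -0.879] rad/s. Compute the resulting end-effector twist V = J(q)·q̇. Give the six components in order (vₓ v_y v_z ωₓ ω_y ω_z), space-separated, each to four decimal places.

-0.0642 0.3526 0.0000 0.0000 0.0000 -1.1930

o_n = [-0.6400, 0.3774, 0.2700]
J₁: ẑ×o_n = [-0.3774, -0.6400, 0.0000], ω = ẑ
J2: z=[0.0000, 0.0000, 1.0000] o=[-0.2883, 0.1802, 0.0000] → [-0.1972, -0.3517, 0.0000, 0.0000, 0.0000, 1.0000]
J3: z=[0.0000, 0.0000, 1.0000] o=[-0.2461, 0.4468, 0.2700] → [0.0695, -0.3939, 0.0000, 0.0000, 0.0000, 1.0000]
V = J·q̇ = [-0.0642, 0.3526, 0.0000, 0.0000, 0.0000, -1.1930]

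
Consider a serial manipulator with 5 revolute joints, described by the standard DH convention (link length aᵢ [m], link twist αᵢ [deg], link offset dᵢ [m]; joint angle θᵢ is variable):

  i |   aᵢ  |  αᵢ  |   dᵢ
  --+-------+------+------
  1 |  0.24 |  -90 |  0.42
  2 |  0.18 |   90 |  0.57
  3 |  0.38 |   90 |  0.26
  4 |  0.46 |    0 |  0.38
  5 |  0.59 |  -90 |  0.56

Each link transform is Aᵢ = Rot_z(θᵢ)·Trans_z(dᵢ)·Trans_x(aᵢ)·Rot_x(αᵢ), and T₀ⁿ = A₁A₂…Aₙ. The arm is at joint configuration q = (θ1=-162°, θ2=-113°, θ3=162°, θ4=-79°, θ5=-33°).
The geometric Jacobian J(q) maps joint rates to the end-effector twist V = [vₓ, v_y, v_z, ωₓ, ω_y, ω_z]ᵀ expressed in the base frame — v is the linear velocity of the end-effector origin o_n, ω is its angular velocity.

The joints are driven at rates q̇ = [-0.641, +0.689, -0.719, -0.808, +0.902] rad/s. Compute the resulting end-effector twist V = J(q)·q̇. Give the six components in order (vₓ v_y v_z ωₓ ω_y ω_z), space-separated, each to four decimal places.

o_n = [-0.3113, -1.7206, 0.9256]
J₁: ẑ×o_n = [1.7206, -0.3113, 0.0000], ω = ẑ
J2: z=[0.3090, -0.9511, 0.0000] o=[-0.2283, -0.0742, 0.4200] → [-0.4809, -0.1563, -0.5877, 0.3090, -0.9511, 0.0000]
J3: z=[0.8755, 0.2845, -0.3907] o=[0.0148, -0.5945, 0.5857] → [-0.3433, -0.1702, -0.8931, 0.8755, 0.2845, -0.3907]
J4: z=[0.4087, -0.8672, 0.2845] o=[0.1444, -0.6759, 0.1514] → [-0.3742, -0.4461, -0.8222, 0.4087, -0.8672, 0.2845]
J5: z=[0.4087, -0.8672, 0.2845] o=[-0.1183, -1.1697, 0.3591] → [-0.3346, -0.2865, -0.3925, 0.4087, -0.8672, 0.2845]
V = J·q̇ = [-1.1869, 0.3163, 0.5474, -0.3781, -0.9413, -0.3333]

-1.1869 0.3163 0.5474 -0.3781 -0.9413 -0.3333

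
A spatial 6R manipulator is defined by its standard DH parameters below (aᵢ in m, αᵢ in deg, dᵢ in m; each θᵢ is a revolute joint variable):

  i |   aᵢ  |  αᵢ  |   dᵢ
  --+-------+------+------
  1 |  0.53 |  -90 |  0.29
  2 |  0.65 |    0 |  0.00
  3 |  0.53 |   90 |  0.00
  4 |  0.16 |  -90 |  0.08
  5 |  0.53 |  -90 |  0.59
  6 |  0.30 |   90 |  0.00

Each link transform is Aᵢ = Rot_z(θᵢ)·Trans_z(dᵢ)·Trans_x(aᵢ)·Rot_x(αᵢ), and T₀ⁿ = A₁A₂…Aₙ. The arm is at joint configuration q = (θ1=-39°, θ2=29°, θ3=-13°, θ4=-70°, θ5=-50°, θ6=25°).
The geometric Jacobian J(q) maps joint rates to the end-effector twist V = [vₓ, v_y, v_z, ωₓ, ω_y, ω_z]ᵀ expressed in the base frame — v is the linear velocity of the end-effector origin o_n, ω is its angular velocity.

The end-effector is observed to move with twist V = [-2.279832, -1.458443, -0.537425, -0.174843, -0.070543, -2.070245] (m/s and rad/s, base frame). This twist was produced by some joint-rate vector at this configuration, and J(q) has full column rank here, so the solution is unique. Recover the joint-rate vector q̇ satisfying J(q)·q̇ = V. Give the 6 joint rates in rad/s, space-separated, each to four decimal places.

-0.8510 0.1050 0.2920 -0.6830 0.0410 0.8000

o_n = [1.5964, -1.9056, 0.3125]
J₁: ẑ×o_n = [1.9056, 1.5964, -0.0000], ω = ẑ
J2: z=[0.6293, 0.7771, 0.0000] o=[0.4119, -0.3335, 0.2900] → [0.0175, -0.0142, -1.9098, 0.6293, 0.7771, 0.0000]
J3: z=[0.6293, 0.7771, 0.0000] o=[0.8537, -0.6913, -0.0251] → [0.2624, -0.2125, -1.3413, 0.6293, 0.7771, 0.0000]
J4: z=[0.2142, -0.1735, 0.9613] o=[1.2496, -1.0119, -0.1712] → [0.7751, 0.2297, -0.1313, 0.2142, -0.1735, 0.9613]
J5: z=[0.9172, -0.3027, -0.2590] o=[1.2130, -1.1758, -0.1094] → [-0.3167, -0.4863, -0.5534, 0.9172, -0.3027, -0.2590]
J6: z=[-0.3950, -0.6064, -0.6901] o=[1.7267, -1.7440, 0.0959] → [-0.2428, 0.1755, -0.0153, -0.3950, -0.6064, -0.6901]
q̇ = J⁺·V = [-0.8510, 0.1050, 0.2920, -0.6830, 0.0410, 0.8000]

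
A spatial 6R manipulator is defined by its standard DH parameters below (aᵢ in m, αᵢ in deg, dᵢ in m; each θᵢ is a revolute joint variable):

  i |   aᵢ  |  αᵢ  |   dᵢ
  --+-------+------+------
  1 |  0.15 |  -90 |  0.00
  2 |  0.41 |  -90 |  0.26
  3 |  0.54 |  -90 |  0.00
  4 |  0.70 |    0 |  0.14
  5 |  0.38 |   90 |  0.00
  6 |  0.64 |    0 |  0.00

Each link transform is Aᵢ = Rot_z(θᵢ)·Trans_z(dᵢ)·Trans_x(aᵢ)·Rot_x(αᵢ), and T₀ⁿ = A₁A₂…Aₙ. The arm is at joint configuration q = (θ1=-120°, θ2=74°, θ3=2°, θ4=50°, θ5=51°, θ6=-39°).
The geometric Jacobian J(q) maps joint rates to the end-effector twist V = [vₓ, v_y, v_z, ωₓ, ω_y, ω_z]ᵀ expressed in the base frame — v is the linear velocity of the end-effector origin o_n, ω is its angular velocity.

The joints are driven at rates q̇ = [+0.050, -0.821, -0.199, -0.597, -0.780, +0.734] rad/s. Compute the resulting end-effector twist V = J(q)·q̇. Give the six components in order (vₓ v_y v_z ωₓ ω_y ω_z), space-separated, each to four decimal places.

o_n = [-0.4900, -1.8365, -0.8079]
J₁: ẑ×o_n = [1.8365, -0.4900, 0.0000], ω = ẑ
J2: z=[0.8660, -0.5000, 0.0000] o=[-0.0750, -0.1299, 0.0000] → [0.4040, 0.6997, -1.6855, 0.8660, -0.5000, 0.0000]
J3: z=[0.4806, 0.8325, -0.2756] o=[0.0937, -0.3578, -0.3941] → [-0.7521, 0.3598, -0.2248, 0.4806, 0.8325, -0.2756]
J4: z=[-0.8607, 0.5080, 0.0335] o=[0.0030, -0.4772, -0.9129] → [0.0989, 0.0738, 1.4204, -0.8607, 0.5080, 0.0335]
J5: z=[-0.8607, 0.5080, 0.0335] o=[-0.4508, -0.9519, -1.1926] → [0.2251, 0.3298, 0.7812, -0.8607, 0.5080, 0.0335]
J6: z=[-0.2566, -0.3759, -0.8904] o=[-0.6179, -1.2464, -1.0202] → [-0.6052, -0.0595, 0.1995, -0.2566, -0.3759, -0.8904]
V = J·q̇ = [-0.7690, -1.0155, 0.1176, 0.1902, -0.7306, -0.5949]

-0.7690 -1.0155 0.1176 0.1902 -0.7306 -0.5949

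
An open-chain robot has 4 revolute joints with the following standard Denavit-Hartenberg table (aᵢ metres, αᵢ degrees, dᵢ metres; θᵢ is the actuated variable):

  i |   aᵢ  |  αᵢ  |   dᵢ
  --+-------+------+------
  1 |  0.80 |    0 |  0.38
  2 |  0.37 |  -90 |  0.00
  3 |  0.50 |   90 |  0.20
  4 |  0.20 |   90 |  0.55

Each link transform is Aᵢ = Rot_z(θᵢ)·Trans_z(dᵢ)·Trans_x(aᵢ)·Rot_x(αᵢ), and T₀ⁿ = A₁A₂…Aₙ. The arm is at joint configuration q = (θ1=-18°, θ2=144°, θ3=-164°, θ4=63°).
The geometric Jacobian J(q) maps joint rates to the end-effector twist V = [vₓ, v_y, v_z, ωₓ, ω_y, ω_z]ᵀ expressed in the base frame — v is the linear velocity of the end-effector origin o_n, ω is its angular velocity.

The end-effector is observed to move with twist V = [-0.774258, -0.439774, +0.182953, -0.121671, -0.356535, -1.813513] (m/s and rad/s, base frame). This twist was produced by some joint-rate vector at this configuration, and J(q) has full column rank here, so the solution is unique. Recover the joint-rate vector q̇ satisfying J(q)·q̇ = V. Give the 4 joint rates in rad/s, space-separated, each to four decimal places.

-0.6860 -0.3710 0.3080 0.7870

o_n = [0.6603, -0.7523, 0.0142]
J₁: ẑ×o_n = [0.7523, 0.6603, -0.0000], ω = ẑ
J2: z=[0.0000, 0.0000, 1.0000] o=[0.7608, -0.2472, 0.3800] → [0.5051, -0.1005, 0.0000, 0.0000, 0.0000, 1.0000]
J3: z=[-0.8090, -0.5878, 0.0000] o=[0.5434, 0.0521, 0.3800] → [0.2150, -0.2960, 0.7195, -0.8090, -0.5878, 0.0000]
J4: z=[0.1620, -0.2230, -0.9613] o=[0.6641, -0.4543, 0.5178] → [-0.1741, 0.0852, -0.0491, 0.1620, -0.2230, -0.9613]
q̇ = J⁺·V = [-0.6860, -0.3710, 0.3080, 0.7870]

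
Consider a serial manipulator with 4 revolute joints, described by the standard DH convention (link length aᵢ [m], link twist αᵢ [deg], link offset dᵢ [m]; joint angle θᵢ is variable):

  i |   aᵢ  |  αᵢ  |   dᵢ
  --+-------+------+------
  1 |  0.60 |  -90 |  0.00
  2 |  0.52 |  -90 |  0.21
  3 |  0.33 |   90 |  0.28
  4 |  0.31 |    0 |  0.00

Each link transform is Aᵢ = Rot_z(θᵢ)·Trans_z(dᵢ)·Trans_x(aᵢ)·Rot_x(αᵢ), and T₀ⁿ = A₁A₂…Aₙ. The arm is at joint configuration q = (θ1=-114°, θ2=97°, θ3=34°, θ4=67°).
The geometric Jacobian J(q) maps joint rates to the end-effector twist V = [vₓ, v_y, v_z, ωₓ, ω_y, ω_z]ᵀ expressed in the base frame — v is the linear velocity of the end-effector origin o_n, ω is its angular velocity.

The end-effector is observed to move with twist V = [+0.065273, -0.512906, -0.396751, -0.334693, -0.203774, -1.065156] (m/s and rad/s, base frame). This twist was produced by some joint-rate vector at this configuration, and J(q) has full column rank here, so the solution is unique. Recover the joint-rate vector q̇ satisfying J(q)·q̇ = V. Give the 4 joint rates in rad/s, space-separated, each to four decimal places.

-0.7360 -0.6490 -0.3600 0.5140

o_n = [-0.0101, 0.0812, -0.8184]
J₁: ẑ×o_n = [-0.0812, -0.0101, 0.0000], ω = ẑ
J2: z=[0.9135, -0.4067, 0.0000] o=[-0.2440, -0.5481, 0.0000] → [0.3329, 0.7477, 0.6701, 0.9135, -0.4067, 0.0000]
J3: z=[0.4037, 0.9067, 0.1219] o=[-0.0264, -0.5756, -0.5161] → [-0.3542, 0.1240, 0.2504, 0.4037, 0.9067, 0.1219]
J4: z=[0.7851, -0.2749, -0.5550] o=[-0.0684, -0.2162, -0.7535] → [0.1829, 0.0186, 0.2496, 0.7851, -0.2749, -0.5550]
q̇ = J⁺·V = [-0.7360, -0.6490, -0.3600, 0.5140]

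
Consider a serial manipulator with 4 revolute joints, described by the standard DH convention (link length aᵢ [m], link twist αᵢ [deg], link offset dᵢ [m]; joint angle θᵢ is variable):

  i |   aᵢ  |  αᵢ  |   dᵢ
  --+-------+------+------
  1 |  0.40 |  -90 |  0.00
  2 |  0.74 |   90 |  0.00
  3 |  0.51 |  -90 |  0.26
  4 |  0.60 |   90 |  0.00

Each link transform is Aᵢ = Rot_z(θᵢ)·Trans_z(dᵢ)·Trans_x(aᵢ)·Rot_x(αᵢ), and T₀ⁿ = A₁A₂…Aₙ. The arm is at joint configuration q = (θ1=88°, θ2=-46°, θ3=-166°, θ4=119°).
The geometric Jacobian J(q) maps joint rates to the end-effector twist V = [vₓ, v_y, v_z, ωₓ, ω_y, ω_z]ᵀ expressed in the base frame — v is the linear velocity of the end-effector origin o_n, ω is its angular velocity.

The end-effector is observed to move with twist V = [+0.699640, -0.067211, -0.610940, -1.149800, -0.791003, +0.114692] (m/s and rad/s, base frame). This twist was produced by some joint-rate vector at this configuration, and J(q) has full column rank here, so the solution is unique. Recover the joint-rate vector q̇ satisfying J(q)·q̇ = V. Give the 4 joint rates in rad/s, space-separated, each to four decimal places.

o_n = [0.0864, 0.9544, 0.1954]
J₁: ẑ×o_n = [-0.9544, 0.0864, 0.0000], ω = ẑ
J2: z=[-0.9994, 0.0349, 0.0000] o=[0.0140, 0.3998, 0.0000] → [0.0068, 0.1953, -0.5568, -0.9994, 0.0349, 0.0000]
J3: z=[-0.0251, -0.7189, 0.6947] o=[0.0319, 0.9135, 0.5323] → [0.2138, 0.0294, 0.0381, -0.0251, -0.7189, 0.6947]
J4: z=[0.9756, 0.1341, 0.1740] o=[0.1367, 0.3787, 0.3570] → [-0.1218, 0.1488, 0.5683, 0.9756, 0.1341, 0.1740]
q̇ = J⁺·V = [-0.4100, 0.3210, 0.9620, -0.8250]

-0.4100 0.3210 0.9620 -0.8250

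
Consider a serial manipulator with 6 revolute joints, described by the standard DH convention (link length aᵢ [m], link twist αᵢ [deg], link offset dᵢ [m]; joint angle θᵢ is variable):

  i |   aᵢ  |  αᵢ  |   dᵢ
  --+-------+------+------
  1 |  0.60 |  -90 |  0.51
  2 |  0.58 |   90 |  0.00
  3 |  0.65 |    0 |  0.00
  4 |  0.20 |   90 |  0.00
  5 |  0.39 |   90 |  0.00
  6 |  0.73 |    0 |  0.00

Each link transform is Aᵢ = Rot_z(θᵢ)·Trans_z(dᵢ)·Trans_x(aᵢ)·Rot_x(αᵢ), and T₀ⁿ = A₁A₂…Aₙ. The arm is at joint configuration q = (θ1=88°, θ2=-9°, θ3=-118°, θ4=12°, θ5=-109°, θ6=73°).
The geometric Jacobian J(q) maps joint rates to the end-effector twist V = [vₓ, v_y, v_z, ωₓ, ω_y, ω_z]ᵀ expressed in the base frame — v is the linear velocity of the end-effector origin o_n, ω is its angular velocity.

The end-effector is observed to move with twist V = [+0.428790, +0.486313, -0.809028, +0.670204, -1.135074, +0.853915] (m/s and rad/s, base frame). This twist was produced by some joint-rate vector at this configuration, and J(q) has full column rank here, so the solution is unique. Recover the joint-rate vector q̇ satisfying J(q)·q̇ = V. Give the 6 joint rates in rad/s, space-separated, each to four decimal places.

0.8310 -0.1240 -0.0520 0.5460 0.8900 -0.9140

o_n = [0.3950, 0.2833, -0.1157]
J₁: ẑ×o_n = [-0.2833, 0.3950, 0.0000], ω = ẑ
J2: z=[-0.9994, 0.0349, 0.0000] o=[0.0209, 0.5996, 0.5100] → [-0.0218, -0.6253, 0.3030, -0.9994, 0.0349, 0.0000]
J3: z=[-0.0055, -0.1563, 0.9877] o=[0.0409, 1.1721, 0.6007] → [0.9899, 0.3458, 0.0602, -0.0055, -0.1563, 0.9877]
J4: z=[-0.0055, -0.1563, 0.9877] o=[0.6040, 0.8509, 0.5530] → [0.6651, -0.2100, -0.0296, -0.0055, -0.1563, 0.9877]
J5: z=[-0.3086, -0.9392, -0.1504] o=[0.7942, 0.7898, 0.5444] → [0.5438, -0.1437, -0.2186, -0.3086, -0.9392, -0.1504]
J6: z=[-0.9011, 0.2381, 0.3623] o=[0.6755, 0.8862, 0.1856] → [0.1467, -0.3731, 0.6100, -0.9011, 0.2381, 0.3623]
q̇ = J⁺·V = [0.8310, -0.1240, -0.0520, 0.5460, 0.8900, -0.9140]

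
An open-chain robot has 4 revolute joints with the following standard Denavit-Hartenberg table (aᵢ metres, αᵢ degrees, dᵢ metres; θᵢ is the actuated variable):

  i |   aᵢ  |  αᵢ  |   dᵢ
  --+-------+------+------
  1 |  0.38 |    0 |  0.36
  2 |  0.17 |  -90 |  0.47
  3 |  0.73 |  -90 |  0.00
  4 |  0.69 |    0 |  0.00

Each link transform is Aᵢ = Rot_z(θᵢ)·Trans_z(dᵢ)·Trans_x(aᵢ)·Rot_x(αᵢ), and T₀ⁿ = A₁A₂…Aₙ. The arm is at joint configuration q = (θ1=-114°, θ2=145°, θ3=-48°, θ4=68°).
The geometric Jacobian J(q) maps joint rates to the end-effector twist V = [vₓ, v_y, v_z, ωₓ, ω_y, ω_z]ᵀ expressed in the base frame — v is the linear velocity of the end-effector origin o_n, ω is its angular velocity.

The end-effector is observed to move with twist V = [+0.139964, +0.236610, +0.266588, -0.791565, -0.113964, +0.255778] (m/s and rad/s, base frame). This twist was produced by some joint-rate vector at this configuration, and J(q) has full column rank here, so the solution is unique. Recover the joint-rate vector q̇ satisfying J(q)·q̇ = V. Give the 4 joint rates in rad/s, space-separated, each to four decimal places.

-0.6860 0.2780 0.3100 -0.9920

o_n = [0.8876, -0.4673, 1.5646]
J₁: ẑ×o_n = [0.4673, 0.8876, -0.0000], ω = ẑ
J2: z=[0.0000, 0.0000, 1.0000] o=[-0.1546, -0.3471, 0.3600] → [0.1202, 1.0422, -0.0000, 0.0000, 0.0000, 1.0000]
J3: z=[-0.5150, 0.8572, 0.0000] o=[-0.0088, -0.2596, 0.8300] → [0.6297, 0.3783, -0.6614, -0.5150, 0.8572, 0.0000]
J4: z=[0.6370, 0.3827, -0.6691] o=[0.4099, -0.0080, 1.3725] → [-0.2338, -0.4420, -0.4754, 0.6370, 0.3827, -0.6691]
q̇ = J⁺·V = [-0.6860, 0.2780, 0.3100, -0.9920]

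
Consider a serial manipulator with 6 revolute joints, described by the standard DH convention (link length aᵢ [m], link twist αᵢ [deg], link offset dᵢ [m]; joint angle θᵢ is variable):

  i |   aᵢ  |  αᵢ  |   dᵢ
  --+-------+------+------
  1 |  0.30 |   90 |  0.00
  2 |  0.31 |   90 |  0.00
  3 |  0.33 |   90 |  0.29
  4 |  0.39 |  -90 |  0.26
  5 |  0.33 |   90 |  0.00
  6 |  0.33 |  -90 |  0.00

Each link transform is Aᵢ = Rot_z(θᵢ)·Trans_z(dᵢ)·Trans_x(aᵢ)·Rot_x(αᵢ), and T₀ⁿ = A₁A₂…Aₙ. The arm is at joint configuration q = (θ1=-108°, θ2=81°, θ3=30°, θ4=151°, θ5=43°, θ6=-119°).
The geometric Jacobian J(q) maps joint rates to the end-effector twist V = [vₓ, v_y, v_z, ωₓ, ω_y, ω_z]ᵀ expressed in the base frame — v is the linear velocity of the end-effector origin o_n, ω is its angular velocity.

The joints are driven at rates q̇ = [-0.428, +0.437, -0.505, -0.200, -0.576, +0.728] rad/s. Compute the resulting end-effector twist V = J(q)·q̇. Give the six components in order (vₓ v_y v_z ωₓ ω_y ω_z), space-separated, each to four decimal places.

-0.5201 -0.0189 0.2033 -0.1427 -0.2076 -0.4339

o_n = [-0.2446, -1.1240, 0.2706]
J₁: ẑ×o_n = [1.1240, -0.2446, 0.0000], ω = ẑ
J2: z=[-0.9511, 0.3090, 0.0000] o=[-0.0927, -0.2853, 0.0000] → [0.0836, 0.2574, 0.8445, -0.9511, 0.3090, 0.0000]
J3: z=[-0.3052, -0.9393, -0.1564] o=[-0.1077, -0.3314, 0.3062] → [-0.0906, 0.0106, 0.1133, -0.3052, -0.9393, -0.1564]
J4: z=[0.7995, -0.3420, 0.4938] o=[-0.3669, -0.5954, 0.5431] → [0.3542, 0.2782, -0.3807, 0.7995, -0.3420, 0.4938]
J5: z=[0.5178, 0.8091, -0.2779] o=[-0.0403, -0.8707, 0.3501] → [-0.1347, 0.0979, 0.0341, 0.5178, 0.8091, -0.2779]
J6: z=[0.7924, -0.5760, -0.2008] o=[-0.1467, -0.9090, 0.0401] → [-0.1759, -0.1630, -0.2267, 0.7924, -0.5760, -0.2008]
V = J·q̇ = [-0.5201, -0.0189, 0.2033, -0.1427, -0.2076, -0.4339]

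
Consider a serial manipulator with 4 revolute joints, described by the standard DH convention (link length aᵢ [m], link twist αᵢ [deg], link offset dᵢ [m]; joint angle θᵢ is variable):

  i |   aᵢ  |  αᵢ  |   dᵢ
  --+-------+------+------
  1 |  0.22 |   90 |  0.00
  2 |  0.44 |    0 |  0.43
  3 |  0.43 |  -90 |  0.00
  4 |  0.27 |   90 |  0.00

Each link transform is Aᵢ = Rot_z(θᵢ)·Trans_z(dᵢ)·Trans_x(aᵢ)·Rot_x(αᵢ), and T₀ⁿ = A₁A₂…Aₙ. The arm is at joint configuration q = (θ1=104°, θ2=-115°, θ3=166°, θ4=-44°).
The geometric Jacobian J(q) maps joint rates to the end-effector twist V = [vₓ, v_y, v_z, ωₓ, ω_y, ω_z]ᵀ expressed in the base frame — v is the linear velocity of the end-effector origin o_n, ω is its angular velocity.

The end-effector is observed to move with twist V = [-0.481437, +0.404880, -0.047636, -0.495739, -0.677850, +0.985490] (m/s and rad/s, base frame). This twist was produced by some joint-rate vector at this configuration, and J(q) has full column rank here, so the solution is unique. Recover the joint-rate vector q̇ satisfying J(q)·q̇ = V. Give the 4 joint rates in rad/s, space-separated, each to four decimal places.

o_n = [0.4959, 0.5636, 0.0863]
J₁: ẑ×o_n = [-0.5636, 0.4959, 0.0000], ω = ẑ
J2: z=[0.9703, 0.2419, 0.0000] o=[-0.0532, 0.2135, 0.0000] → [0.0209, -0.0838, 0.2069, 0.9703, 0.2419, 0.0000]
J3: z=[0.9703, 0.2419, 0.0000] o=[0.4090, 0.1371, -0.3988] → [0.1174, -0.4707, 0.3928, 0.9703, 0.2419, 0.0000]
J4: z=[0.1880, -0.7541, 0.6293] o=[0.3435, 0.3996, -0.0646] → [-0.2170, 0.0675, 0.1458, 0.1880, -0.7541, 0.6293]
q̇ = J⁺·V = [0.5500, -0.5640, -0.0810, 0.6920]

0.5500 -0.5640 -0.0810 0.6920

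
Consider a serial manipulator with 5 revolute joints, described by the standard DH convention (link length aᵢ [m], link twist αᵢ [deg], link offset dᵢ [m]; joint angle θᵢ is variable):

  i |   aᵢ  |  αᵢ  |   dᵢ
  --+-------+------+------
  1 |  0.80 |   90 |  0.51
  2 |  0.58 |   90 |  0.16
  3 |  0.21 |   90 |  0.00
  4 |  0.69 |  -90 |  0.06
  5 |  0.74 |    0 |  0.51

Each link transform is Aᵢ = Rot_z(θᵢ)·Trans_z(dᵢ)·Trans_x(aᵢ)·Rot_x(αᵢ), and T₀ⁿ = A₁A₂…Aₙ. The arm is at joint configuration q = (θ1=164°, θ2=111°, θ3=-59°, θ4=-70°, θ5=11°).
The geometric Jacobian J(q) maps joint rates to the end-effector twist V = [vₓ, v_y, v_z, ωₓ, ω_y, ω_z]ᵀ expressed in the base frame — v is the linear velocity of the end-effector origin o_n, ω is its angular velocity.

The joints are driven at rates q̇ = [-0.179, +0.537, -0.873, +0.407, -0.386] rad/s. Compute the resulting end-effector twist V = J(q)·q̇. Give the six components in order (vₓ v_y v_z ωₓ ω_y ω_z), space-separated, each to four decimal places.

-0.6935 -1.1357 -1.4739 0.8933 0.4079 -1.0393

o_n = [0.4792, -0.9741, 1.2663]
J₁: ẑ×o_n = [0.9741, 0.4792, -0.0000], ω = ẑ
J2: z=[0.2756, 0.9613, 0.0000] o=[-0.7690, 0.2205, 0.5100] → [0.7270, -0.2085, -1.5292, 0.2756, 0.9613, 0.0000]
J3: z=[-0.8974, 0.2573, 0.3584] o=[-0.5251, 0.3170, 1.0515] → [0.5180, 0.5527, 0.9002, -0.8974, 0.2573, 0.3584]
J4: z=[-0.4372, -0.4104, -0.8002] o=[-0.5375, 0.1333, 1.1525] → [-0.9329, -0.7638, 0.9015, -0.4372, -0.4104, -0.8002]
J5: z=[-0.3622, -0.7341, 0.5744] o=[0.0043, -0.2646, 0.9855] → [0.2014, 0.3745, 0.6056, -0.3622, -0.7341, 0.5744]
V = J·q̇ = [-0.6935, -1.1357, -1.4739, 0.8933, 0.4079, -1.0393]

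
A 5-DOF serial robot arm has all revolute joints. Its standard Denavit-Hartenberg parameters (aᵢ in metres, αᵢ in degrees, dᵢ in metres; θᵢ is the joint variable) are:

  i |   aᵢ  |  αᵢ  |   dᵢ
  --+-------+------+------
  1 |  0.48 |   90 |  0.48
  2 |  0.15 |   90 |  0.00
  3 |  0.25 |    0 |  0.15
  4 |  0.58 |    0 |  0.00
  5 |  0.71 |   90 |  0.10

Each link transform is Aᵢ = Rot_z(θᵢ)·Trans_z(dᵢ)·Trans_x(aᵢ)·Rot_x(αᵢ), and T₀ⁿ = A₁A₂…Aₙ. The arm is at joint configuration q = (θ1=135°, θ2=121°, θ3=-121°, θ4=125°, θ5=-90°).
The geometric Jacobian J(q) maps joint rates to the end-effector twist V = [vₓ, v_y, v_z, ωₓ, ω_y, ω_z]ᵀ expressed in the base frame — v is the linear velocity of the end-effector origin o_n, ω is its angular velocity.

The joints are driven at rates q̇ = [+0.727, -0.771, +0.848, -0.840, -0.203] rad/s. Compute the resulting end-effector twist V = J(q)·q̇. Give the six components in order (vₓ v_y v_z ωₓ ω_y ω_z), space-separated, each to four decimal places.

o_n = [-0.8782, -0.3693, 1.1654]
J₁: ẑ×o_n = [0.3693, -0.8782, 0.0000], ω = ẑ
J2: z=[0.7071, 0.7071, 0.0000] o=[-0.3394, 0.3394, 0.4800] → [0.4846, -0.4846, -0.1202, 0.7071, 0.7071, 0.0000]
J3: z=[-0.6061, 0.6061, 0.5150] o=[-0.2848, 0.2848, 0.6086] → [0.6743, 0.0318, 0.7561, -0.6061, 0.6061, 0.5150]
J4: z=[-0.6061, 0.6061, 0.5150] o=[-0.5741, 0.2711, 0.5755] → [0.6874, 0.2009, 0.5724, -0.6061, 0.6061, 0.5150]
J5: z=[-0.6061, 0.6061, 0.5150] o=[-0.3348, 0.0890, 1.0714] → [0.2930, -0.2229, 0.6071, -0.6061, 0.6061, 0.5150]
V = J·q̇ = [-0.1702, -0.3613, 0.1297, -0.4270, -0.6634, 0.6266]

-0.1702 -0.3613 0.1297 -0.4270 -0.6634 0.6266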